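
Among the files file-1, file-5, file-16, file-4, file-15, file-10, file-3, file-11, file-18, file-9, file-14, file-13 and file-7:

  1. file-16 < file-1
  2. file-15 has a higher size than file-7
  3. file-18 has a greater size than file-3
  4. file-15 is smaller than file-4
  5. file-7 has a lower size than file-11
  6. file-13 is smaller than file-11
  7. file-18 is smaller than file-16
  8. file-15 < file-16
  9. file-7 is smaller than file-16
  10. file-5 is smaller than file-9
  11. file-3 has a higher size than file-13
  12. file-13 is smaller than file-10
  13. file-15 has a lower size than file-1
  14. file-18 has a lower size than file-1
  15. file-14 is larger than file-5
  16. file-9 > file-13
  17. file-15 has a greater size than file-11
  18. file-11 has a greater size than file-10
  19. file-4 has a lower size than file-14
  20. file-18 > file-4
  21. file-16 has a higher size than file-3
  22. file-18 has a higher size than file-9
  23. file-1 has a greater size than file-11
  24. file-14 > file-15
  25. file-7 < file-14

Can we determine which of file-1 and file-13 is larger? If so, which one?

file-1

Link the given pairs in sequence: file-13 < file-10; file-10 < file-11; file-11 < file-15; file-15 < file-4; file-4 < file-18; file-18 < file-16; file-16 < file-1.
Chaining these gives file-13 < file-10 < file-11 < file-15 < file-4 < file-18 < file-16 < file-1.
So file-1 is larger.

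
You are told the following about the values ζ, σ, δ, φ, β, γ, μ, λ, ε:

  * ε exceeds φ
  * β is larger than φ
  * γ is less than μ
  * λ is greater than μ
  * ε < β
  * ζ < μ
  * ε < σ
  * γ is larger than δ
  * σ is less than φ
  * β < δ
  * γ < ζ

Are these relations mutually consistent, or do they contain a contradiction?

inconsistent

We have ε < σ stated directly, yet also σ < φ < ε by chaining the others — so σ < ε. Contradiction.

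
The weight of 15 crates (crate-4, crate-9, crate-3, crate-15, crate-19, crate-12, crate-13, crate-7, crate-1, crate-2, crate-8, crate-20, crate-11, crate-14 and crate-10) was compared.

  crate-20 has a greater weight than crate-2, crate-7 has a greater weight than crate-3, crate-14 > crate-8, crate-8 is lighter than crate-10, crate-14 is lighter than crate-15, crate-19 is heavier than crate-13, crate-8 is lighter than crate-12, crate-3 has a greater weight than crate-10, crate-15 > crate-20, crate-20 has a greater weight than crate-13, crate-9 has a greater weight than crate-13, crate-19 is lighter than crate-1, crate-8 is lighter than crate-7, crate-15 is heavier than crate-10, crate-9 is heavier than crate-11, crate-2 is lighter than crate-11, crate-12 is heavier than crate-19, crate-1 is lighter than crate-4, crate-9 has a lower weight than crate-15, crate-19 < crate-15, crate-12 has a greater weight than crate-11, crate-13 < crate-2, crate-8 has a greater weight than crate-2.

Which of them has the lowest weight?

crate-13

crate-19 is not least since crate-13 < crate-19; crate-1 is not least since crate-19 < crate-1; crate-2 is not least since crate-13 < crate-2; crate-11 is not least since crate-2 < crate-11; crate-8 is not least since crate-2 < crate-8; crate-14 is not least since crate-8 < crate-14; crate-10 is not least since crate-8 < crate-10; crate-20 is not least since crate-13 < crate-20; crate-9 is not least since crate-11 < crate-9; crate-4 is not least since crate-1 < crate-4; crate-3 is not least since crate-10 < crate-3; crate-12 is not least since crate-11 < crate-12; crate-7 is not least since crate-8 < crate-7; crate-15 is not least since crate-9 < crate-15.
Only crate-13 has nothing below it, so crate-13 is the lowest weight.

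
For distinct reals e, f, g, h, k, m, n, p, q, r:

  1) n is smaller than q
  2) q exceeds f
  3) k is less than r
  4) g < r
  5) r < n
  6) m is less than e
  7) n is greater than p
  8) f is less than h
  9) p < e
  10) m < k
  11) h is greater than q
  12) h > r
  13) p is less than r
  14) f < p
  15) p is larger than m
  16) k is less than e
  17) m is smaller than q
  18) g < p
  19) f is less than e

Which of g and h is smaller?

The relevant relations are g < p; p < r; r < n; n < q; q < h.
Together: g < p < r < n < q < h.
So g < h; g is the smaller of the two.

g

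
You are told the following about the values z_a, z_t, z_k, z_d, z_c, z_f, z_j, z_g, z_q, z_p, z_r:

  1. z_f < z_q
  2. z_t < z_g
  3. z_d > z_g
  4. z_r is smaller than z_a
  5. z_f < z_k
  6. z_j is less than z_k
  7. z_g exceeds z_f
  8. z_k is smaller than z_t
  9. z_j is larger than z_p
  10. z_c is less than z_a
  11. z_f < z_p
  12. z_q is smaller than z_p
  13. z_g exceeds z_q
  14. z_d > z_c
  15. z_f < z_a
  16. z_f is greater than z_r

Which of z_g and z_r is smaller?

z_r < z_f and z_f < z_q give z_r < z_q.
With z_q < z_p: z_r < z_f < z_q < z_p.
Then z_p < z_j extends the chain to z_j.
With z_j < z_k: z_r < z_f < z_q < z_p < z_j < z_k.
Then z_k < z_t extends the chain to z_t.
With z_t < z_g: z_r < z_f < z_q < z_p < z_j < z_k < z_t < z_g.
So z_r < z_g; z_r is the smaller of the two.

z_r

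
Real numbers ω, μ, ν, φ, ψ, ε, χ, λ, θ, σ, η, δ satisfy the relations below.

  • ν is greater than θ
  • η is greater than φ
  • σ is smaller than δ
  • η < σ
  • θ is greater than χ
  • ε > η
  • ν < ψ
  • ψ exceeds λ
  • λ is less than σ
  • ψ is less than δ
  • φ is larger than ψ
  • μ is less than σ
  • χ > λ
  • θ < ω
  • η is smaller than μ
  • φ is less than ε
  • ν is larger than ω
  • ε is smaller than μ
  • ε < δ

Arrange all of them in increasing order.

The consecutive links are each given: λ < χ; χ < θ; θ < ω; ω < ν; ν < ψ; ψ < φ; φ < η; η < ε; ε < μ; μ < σ; σ < δ.

λ < χ < θ < ω < ν < ψ < φ < η < ε < μ < σ < δ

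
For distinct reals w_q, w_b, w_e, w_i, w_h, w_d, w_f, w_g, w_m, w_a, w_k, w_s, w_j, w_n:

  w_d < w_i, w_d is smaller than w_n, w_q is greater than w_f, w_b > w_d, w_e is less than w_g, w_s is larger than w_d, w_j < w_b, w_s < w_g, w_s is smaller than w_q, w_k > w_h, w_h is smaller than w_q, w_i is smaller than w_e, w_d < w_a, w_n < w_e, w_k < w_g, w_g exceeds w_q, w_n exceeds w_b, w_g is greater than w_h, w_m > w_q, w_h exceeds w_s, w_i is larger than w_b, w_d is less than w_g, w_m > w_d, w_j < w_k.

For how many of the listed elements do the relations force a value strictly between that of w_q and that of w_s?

The relations place w_s below w_q. An element lies strictly between them when it is forced above w_s and also forced below w_q.
Above w_s: {w_h, w_k, w_g, w_m}. Below w_q: {w_f, w_d, w_h}.
Intersection: {w_h} — 1.

1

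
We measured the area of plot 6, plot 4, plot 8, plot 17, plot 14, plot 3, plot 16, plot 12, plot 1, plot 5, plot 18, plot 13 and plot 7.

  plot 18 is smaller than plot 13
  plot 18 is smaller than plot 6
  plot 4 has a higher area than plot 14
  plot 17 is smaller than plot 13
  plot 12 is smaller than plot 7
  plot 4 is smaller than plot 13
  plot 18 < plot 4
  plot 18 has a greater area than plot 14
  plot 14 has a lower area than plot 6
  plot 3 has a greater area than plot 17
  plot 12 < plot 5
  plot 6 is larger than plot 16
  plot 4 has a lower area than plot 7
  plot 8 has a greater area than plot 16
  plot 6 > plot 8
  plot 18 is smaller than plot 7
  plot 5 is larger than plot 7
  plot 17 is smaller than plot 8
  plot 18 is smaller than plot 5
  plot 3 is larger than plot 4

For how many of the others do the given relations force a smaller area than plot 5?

5

The elements the relations force below plot 5 are plot 14, plot 18, plot 4, plot 12, plot 7 — no chain reaches any other.
That is 5.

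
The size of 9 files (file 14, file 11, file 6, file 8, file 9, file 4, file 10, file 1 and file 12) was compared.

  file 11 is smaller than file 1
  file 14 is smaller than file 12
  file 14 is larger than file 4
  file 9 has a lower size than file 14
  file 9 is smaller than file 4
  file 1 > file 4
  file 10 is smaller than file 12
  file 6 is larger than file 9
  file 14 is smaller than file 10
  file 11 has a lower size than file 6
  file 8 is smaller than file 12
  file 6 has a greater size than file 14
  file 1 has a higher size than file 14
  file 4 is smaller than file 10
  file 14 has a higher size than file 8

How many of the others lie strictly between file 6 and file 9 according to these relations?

The relations place file 9 below file 6. An element lies strictly between them when it is forced above file 9 and also forced below file 6.
Above file 9: {file 4, file 14, file 10, file 1, file 12}. Below file 6: {file 8, file 4, file 11, file 14}.
Intersection: {file 4, file 14} — 2.

2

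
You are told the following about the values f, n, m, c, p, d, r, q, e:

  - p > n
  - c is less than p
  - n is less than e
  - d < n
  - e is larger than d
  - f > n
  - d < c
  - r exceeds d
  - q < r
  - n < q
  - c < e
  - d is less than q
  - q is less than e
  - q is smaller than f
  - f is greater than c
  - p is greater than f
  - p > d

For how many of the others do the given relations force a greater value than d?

From d the given relations immediately reach c, n, q, e, p, r.
From those, f — 7 in total.
Nothing else is reachable above d; 7 in all.

7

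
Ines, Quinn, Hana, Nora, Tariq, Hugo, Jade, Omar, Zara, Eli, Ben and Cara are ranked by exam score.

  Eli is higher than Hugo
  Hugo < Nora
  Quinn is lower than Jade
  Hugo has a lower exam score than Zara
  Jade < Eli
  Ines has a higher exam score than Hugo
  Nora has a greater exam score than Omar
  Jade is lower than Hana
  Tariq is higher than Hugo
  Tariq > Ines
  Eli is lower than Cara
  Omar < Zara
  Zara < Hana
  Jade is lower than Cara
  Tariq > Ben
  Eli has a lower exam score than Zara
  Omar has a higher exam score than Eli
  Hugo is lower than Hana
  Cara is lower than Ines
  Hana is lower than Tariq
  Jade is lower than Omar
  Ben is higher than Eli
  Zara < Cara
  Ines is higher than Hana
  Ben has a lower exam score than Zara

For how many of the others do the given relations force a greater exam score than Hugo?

9

From Hugo the given relations immediately reach Eli, Zara, Nora, Hana, Ines, Tariq.
From those, Ben, Omar, Cara — 9 in total.
No other element is forced above Hugo by the given relations, so the count is 9.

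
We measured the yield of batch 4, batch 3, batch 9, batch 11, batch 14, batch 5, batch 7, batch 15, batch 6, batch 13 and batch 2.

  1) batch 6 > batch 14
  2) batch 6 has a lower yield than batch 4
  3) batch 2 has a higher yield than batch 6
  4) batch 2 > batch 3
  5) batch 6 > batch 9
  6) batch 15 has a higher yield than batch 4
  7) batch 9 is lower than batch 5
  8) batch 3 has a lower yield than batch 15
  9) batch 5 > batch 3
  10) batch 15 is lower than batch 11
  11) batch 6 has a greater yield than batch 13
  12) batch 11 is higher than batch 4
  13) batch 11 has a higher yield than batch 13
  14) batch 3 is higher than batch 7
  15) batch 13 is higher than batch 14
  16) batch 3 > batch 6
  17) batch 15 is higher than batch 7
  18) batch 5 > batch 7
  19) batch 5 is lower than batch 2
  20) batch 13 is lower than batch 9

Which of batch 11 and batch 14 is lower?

batch 14 < batch 13 < batch 9 < batch 6 < batch 4 < batch 15 < batch 11, by transitivity through batch 13, batch 9, batch 6, batch 4, batch 15.
So batch 14 < batch 11; batch 14 is the lower of the two.

batch 14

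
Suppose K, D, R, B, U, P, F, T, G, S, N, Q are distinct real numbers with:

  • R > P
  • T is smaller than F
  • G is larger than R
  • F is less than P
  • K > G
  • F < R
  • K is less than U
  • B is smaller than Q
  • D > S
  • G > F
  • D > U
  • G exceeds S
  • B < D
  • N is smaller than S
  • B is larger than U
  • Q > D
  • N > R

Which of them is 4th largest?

Chaining the given pairs: T < F < P < R < N < S < G < K < U < B < D < Q.
The 4th largest is U.

U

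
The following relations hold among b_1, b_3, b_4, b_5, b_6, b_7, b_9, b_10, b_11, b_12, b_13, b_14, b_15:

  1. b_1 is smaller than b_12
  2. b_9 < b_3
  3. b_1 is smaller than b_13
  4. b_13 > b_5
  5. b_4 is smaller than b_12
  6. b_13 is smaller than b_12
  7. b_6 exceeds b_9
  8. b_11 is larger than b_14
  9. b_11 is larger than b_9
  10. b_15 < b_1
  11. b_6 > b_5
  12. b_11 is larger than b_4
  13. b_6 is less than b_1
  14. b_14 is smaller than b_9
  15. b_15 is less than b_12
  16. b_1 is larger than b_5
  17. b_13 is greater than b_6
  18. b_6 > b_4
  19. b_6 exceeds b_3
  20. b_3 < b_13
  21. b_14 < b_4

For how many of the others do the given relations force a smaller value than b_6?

5

From b_6 the given relations immediately reach b_4, b_5, b_9, b_3.
From those, b_14 — 5 in total.
No other element is forced below b_6 by the given relations, so the count is 5.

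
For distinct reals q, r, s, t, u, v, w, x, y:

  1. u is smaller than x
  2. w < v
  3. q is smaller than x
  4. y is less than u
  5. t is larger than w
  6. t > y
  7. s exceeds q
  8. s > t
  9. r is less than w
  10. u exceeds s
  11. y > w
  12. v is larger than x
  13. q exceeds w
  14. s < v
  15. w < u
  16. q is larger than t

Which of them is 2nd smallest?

Chaining the given pairs: r < w < y < t < q < s < u < x < v.
Counting 2 from the smallest end gives w.

w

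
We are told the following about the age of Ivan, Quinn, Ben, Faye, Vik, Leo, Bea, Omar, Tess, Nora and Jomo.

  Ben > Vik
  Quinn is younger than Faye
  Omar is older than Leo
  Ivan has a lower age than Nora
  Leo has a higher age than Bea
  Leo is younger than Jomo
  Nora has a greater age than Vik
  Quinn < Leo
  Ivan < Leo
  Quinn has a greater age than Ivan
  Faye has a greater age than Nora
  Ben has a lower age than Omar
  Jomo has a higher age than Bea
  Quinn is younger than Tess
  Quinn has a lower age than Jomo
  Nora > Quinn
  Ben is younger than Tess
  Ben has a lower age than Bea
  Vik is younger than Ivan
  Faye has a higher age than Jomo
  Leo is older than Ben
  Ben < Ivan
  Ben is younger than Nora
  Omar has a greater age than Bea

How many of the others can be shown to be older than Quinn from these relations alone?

6

The elements the relations force above Quinn are Tess, Nora, Leo, Jomo, Faye, Omar — no chain reaches any other.
That is 6.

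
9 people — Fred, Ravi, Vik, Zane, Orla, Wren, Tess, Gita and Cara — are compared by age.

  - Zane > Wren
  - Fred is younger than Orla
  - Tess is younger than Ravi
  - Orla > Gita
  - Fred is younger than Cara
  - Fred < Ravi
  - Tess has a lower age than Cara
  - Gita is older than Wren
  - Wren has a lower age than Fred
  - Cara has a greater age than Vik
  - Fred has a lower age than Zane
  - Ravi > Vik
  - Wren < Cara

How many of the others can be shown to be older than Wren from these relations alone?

The elements the relations force above Wren are Fred, Zane, Cara, Gita, Orla, Ravi — no chain reaches any other.
That is 6.

6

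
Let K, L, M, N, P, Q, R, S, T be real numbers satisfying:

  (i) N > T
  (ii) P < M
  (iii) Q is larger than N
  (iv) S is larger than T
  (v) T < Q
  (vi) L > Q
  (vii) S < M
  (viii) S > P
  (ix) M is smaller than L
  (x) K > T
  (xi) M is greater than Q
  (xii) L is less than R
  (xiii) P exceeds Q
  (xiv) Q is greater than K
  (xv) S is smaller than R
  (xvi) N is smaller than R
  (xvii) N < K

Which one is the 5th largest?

P

The consecutive relations fix a unique order: T < N < K < Q < P < S < M < L < R.
The 5th largest is P.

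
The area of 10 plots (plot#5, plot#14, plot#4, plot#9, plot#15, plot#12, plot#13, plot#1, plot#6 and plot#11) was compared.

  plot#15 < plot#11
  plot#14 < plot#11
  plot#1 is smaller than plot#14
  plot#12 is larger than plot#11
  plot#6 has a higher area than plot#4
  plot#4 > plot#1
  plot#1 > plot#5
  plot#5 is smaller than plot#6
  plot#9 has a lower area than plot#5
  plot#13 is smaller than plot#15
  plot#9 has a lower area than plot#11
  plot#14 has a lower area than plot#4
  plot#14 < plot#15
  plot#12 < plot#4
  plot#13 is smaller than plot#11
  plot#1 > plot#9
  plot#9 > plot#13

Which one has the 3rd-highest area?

The consecutive relations fix a unique order: plot#13 < plot#9 < plot#5 < plot#1 < plot#14 < plot#15 < plot#11 < plot#12 < plot#4 < plot#6.
Counting 3 from the largest end gives plot#12.

plot#12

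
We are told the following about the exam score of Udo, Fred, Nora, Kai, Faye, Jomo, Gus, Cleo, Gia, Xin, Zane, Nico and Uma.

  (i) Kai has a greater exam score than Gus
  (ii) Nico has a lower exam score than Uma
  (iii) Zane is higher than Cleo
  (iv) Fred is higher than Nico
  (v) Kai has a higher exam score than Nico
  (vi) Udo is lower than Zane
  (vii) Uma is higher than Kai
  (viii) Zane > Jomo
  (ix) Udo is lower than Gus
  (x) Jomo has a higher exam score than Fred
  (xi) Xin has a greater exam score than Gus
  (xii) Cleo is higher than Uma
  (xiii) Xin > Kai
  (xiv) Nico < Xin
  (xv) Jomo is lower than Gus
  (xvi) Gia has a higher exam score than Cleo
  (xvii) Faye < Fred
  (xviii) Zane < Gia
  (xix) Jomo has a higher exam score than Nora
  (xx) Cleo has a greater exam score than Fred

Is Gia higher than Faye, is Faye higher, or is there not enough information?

Gia

Chaining the given relations: Faye < Fred < Jomo < Gus < Kai < Uma < Cleo < Zane < Gia.
So Gia is higher.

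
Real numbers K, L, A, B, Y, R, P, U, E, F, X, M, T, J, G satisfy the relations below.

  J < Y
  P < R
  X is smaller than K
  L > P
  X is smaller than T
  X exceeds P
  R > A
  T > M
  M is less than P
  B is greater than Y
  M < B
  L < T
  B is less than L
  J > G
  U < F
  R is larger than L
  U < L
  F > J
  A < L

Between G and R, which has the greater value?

R

G < J and J < Y give G < Y.
With Y < B: G < J < Y < B.
With B < L: G < J < Y < B < L.
With L < R: G < J < Y < B < L < R.
So G < R; R is the larger of the two.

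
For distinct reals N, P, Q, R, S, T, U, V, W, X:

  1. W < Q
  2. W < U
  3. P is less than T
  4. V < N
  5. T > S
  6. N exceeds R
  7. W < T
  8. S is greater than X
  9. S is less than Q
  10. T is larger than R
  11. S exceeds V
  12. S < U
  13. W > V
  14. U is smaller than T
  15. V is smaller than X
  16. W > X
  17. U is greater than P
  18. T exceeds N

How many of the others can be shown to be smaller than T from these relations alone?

8

The elements the relations force below T are V, X, W, S, P, U, R, N — no chain reaches any other.
That is 8.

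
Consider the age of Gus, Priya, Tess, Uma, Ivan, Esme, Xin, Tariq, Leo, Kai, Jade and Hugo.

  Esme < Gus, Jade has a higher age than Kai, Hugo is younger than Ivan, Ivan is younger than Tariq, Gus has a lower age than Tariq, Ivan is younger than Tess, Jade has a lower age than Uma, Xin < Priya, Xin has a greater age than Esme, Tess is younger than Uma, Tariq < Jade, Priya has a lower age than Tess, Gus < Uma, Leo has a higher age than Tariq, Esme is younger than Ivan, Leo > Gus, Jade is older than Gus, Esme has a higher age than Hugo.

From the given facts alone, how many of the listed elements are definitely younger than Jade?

6

The elements the relations force below Jade are Hugo, Esme, Ivan, Gus, Tariq, Kai — no chain reaches any other.
That is 6.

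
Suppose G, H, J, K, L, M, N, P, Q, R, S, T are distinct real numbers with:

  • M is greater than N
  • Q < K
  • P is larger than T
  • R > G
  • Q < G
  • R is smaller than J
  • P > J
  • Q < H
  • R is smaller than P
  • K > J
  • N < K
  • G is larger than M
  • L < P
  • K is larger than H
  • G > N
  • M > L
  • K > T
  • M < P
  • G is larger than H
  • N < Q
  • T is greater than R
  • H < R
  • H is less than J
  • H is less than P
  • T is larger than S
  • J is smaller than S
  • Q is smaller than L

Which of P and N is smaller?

N < Q and Q < L give N < L.
Then L < M extends the chain to M.
With M < G: N < Q < L < M < G.
With G < R: N < Q < L < M < G < R.
With R < J: N < Q < L < M < G < R < J.
With J < S: N < Q < L < M < G < R < J < S.
With S < T: N < Q < L < M < G < R < J < S < T.
Then T < P extends the chain to P.
So N < P; N is the smaller of the two.

N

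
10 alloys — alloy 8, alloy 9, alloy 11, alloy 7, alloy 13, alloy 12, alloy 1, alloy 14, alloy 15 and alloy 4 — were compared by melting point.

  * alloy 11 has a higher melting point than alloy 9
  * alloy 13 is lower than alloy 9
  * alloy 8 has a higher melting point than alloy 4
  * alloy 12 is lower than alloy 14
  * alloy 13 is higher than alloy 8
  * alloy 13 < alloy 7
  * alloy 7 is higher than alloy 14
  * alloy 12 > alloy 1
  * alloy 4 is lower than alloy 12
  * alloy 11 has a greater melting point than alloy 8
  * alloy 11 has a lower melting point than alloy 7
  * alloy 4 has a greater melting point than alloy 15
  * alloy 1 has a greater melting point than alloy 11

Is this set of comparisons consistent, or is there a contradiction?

Every relation is compatible with alloy 15 < alloy 4 < alloy 8 < alloy 13 < alloy 9 < alloy 11 < alloy 1 < alloy 12 < alloy 14 < alloy 7; the set is consistent.

consistent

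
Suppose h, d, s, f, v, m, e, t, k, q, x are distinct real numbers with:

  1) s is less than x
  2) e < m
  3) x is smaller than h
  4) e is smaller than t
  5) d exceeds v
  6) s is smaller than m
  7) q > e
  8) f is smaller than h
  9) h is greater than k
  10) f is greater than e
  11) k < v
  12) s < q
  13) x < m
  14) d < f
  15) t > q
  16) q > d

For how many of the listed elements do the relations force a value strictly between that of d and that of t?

1

Chaining upward from d reaches: f, q, h.
Chaining downward from t reaches: k, v, e, s, q.
Strictly between d and t are those in both lists: q — 1 element.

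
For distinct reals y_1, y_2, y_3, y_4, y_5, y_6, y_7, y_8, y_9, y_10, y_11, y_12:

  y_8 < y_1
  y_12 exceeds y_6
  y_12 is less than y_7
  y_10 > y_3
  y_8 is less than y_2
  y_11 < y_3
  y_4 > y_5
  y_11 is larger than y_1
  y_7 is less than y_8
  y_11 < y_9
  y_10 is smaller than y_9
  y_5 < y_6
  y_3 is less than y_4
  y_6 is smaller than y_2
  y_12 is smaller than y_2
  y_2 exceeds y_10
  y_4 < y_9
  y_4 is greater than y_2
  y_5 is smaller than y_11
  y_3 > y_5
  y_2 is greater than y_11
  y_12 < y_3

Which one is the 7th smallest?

y_11

The consecutive relations fix a unique order: y_5 < y_6 < y_12 < y_7 < y_8 < y_1 < y_11 < y_3 < y_10 < y_2 < y_4 < y_9.
Counting 7 from the smallest end gives y_11.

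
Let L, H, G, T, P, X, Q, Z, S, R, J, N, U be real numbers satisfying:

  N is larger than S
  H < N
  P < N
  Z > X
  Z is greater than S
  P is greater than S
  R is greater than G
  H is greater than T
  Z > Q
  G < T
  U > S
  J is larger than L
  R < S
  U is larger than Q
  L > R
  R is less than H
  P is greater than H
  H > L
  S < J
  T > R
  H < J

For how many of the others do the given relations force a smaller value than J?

Directly below J: L, S, H.
One step further: R, T (5 so far).
One step further: G (6 so far).
Nothing else is reachable below J; 6 in all.

6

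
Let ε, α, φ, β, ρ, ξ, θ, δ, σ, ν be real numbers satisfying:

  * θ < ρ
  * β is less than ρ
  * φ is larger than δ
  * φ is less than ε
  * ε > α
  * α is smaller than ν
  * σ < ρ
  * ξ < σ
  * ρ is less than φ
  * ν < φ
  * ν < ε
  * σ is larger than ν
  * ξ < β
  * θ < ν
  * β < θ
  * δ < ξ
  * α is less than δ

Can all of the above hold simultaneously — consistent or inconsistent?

consistent

The single ordering α < δ < ξ < β < θ < ν < σ < ρ < φ < ε satisfies every listed relation, so no contradiction arises.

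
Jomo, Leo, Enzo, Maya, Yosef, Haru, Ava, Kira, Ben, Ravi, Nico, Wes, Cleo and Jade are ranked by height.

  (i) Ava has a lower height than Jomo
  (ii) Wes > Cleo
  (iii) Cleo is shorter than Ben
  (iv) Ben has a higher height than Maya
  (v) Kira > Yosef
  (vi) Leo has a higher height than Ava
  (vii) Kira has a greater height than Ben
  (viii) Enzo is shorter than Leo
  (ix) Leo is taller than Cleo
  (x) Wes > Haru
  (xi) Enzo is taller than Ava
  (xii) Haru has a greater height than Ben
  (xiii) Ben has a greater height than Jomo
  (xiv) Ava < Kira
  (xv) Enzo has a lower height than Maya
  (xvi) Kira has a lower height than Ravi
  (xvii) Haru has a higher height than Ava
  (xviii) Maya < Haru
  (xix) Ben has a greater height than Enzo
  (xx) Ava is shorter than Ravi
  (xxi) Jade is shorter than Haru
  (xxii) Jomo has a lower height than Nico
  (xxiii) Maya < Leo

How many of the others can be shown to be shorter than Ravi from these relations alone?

Directly below Ravi: Ava, Kira.
One step further: Ben, Yosef (4 so far).
One step further: Cleo, Jomo, Enzo, Maya (8 so far).
No other element is forced below Ravi by the given relations, so the count is 8.

8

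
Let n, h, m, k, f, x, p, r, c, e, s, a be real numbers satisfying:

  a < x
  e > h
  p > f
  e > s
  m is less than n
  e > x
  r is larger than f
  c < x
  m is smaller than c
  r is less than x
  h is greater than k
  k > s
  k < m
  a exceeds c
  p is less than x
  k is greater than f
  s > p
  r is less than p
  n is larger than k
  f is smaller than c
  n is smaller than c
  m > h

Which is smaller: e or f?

f

The relevant relations are f < r; r < p; p < s; s < k; k < h; h < m; m < n; n < c; c < a; a < x; x < e.
Chaining these gives f < r < p < s < k < h < m < n < c < a < x < e.
So f < e; f is the smaller of the two.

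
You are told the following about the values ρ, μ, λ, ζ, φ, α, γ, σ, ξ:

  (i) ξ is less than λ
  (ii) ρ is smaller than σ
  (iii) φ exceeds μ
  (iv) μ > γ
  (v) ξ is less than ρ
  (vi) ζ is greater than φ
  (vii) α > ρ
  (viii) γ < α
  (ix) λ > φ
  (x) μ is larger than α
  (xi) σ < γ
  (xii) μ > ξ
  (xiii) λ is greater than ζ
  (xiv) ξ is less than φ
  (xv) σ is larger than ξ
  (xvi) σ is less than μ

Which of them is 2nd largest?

The consecutive relations fix a unique order: ξ < ρ < σ < γ < α < μ < φ < ζ < λ.
Counting 2 from the largest end gives ζ.

ζ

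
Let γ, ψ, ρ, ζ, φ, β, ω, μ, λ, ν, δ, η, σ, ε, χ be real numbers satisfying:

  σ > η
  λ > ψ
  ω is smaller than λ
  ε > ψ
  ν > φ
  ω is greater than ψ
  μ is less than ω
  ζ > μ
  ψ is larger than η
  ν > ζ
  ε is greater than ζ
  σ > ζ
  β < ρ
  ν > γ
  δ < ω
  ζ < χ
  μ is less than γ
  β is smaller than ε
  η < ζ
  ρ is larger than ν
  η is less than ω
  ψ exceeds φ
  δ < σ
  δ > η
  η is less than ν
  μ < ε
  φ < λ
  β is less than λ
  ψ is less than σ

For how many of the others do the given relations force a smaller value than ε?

6

From ε the given relations immediately reach μ, ζ, β, ψ.
From those, η, φ — 6 in total.
No other element is forced below ε by the given relations, so the count is 6.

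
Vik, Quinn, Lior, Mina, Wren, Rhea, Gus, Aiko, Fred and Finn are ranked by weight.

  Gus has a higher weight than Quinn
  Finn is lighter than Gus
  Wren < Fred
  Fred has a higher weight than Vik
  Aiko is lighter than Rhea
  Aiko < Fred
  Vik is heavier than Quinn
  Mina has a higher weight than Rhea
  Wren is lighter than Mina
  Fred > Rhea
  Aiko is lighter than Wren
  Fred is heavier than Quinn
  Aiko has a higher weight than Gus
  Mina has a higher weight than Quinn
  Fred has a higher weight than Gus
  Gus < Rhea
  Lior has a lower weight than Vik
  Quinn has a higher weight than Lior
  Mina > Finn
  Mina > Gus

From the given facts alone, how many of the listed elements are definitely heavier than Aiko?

4

Directly above Aiko: Rhea, Wren, Fred.
One step further: Mina (4 so far).
No other element is forced above Aiko by the given relations, so the count is 4.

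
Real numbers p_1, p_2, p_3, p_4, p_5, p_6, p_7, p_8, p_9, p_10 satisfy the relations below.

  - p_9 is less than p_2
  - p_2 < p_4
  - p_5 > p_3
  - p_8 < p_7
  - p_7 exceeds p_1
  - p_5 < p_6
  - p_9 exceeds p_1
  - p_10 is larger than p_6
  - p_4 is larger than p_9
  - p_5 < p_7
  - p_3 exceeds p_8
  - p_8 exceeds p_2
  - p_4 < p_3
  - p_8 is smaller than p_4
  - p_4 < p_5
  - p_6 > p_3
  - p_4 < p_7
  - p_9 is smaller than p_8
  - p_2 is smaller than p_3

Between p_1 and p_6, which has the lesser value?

p_1

p_1 < p_9 and p_9 < p_2 give p_1 < p_2.
With p_2 < p_8: p_1 < p_9 < p_2 < p_8.
Then p_8 < p_4 extends the chain to p_4.
With p_4 < p_3: p_1 < p_9 < p_2 < p_8 < p_4 < p_3.
Then p_3 < p_5 extends the chain to p_5.
Then p_5 < p_6 extends the chain to p_6.
So p_1 < p_6; p_1 is the smaller of the two.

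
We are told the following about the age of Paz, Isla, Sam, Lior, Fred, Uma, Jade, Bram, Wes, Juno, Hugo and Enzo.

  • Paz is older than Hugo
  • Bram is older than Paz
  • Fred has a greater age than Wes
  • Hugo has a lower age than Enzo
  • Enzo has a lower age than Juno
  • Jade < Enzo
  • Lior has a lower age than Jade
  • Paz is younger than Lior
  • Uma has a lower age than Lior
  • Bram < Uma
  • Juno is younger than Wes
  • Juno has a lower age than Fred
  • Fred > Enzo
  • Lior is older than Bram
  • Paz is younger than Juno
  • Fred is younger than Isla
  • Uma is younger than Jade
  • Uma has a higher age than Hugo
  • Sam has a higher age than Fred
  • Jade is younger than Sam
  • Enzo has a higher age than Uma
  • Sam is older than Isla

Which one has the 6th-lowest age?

Jade

Piecing the relations together gives one ordering: Hugo < Paz < Bram < Uma < Lior < Jade < Enzo < Juno < Wes < Fred < Isla < Sam.
Counting 6 from the smallest end gives Jade.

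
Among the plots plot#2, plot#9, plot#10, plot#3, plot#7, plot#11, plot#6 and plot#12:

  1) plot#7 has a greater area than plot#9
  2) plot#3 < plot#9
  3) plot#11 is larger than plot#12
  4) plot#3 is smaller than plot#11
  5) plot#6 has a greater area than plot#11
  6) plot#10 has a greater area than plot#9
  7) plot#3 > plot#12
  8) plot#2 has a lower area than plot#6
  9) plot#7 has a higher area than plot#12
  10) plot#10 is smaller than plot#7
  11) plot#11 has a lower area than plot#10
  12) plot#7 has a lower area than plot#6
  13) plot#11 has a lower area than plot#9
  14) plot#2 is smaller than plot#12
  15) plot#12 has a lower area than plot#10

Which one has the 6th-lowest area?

plot#10

Chaining the given pairs: plot#2 < plot#12 < plot#3 < plot#11 < plot#9 < plot#10 < plot#7 < plot#6.
The 6th smallest is plot#10.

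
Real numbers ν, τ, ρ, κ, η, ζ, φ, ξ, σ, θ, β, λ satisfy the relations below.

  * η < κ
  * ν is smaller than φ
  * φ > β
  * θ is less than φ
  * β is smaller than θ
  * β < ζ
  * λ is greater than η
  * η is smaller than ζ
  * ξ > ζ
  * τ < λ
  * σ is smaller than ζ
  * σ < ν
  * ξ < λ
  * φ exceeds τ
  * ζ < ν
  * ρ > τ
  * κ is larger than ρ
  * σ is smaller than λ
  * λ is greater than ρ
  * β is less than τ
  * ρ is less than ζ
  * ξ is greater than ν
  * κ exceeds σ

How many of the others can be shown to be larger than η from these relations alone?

6

Directly above η: κ, ζ, λ.
One step further: ν, ξ (5 so far).
One step further: φ (6 so far).
Nothing else is reachable above η; 6 in all.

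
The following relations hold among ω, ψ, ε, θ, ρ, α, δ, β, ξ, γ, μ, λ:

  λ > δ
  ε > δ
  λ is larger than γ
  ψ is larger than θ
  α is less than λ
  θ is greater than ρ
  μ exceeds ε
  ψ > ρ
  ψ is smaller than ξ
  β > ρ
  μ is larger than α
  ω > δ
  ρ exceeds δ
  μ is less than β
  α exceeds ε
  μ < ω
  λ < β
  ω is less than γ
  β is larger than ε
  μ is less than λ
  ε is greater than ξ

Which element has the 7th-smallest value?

α

The consecutive relations fix a unique order: δ < ρ < θ < ψ < ξ < ε < α < μ < ω < γ < λ < β.
The 7th smallest is α.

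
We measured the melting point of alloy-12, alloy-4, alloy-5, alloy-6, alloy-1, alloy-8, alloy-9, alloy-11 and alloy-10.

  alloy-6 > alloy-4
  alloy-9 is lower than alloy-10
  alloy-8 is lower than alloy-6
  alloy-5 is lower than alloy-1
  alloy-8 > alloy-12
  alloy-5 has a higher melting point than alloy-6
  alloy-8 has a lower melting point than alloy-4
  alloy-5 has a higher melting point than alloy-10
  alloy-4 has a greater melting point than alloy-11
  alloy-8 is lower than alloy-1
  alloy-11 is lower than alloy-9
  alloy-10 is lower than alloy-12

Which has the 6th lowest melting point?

alloy-4

Chaining the given pairs: alloy-11 < alloy-9 < alloy-10 < alloy-12 < alloy-8 < alloy-4 < alloy-6 < alloy-5 < alloy-1.
Counting 6 from the smallest end gives alloy-4.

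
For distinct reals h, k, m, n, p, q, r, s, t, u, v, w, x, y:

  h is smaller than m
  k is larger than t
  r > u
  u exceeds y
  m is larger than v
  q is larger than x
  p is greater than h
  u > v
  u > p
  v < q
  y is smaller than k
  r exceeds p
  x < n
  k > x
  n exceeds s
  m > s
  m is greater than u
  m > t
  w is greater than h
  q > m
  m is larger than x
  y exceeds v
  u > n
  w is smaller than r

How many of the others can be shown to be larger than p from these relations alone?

4

The elements the relations force above p are u, m, q, r — no chain reaches any other.
That is 4.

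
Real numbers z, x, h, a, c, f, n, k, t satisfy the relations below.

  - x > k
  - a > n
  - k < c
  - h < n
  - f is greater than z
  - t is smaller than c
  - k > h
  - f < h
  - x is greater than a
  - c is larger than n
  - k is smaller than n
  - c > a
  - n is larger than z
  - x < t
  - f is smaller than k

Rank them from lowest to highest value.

Each adjacent pair is fixed by a given relation: z < f; f < h; h < k; k < n; n < a; a < x; x < t; t < c. Chaining them end to end gives the full order.

z < f < h < k < n < a < x < t < c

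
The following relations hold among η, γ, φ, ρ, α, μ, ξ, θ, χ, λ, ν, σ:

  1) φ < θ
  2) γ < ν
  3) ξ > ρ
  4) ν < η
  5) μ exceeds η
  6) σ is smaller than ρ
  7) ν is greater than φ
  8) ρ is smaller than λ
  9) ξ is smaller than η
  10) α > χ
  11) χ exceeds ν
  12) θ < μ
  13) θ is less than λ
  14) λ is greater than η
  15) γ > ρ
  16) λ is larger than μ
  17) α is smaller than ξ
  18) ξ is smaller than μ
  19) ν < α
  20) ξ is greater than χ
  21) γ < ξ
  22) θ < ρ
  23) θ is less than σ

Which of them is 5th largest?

α

Chaining the given pairs: φ < θ < σ < ρ < γ < ν < χ < α < ξ < η < μ < λ.
The 5th largest is α.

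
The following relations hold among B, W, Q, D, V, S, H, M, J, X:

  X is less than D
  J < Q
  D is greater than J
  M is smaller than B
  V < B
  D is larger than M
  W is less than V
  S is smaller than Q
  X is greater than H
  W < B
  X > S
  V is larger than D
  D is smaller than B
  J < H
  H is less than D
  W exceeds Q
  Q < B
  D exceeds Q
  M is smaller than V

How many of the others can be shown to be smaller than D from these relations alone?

From D the given relations immediately reach J, H, Q, X, M.
From those, S — 6 in total.
Nothing else is reachable below D; 6 in all.

6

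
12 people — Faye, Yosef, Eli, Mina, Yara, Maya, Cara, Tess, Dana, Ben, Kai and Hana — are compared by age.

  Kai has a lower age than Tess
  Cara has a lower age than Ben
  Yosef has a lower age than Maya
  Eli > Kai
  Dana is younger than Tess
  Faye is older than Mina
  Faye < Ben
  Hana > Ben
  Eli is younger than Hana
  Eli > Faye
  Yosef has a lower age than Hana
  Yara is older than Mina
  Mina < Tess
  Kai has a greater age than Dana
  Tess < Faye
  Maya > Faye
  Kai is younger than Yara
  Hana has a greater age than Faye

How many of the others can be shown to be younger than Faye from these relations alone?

From Faye the given relations immediately reach Mina, Tess.
From those, Dana, Kai — 4 in total.
Nothing else is reachable below Faye; 4 in all.

4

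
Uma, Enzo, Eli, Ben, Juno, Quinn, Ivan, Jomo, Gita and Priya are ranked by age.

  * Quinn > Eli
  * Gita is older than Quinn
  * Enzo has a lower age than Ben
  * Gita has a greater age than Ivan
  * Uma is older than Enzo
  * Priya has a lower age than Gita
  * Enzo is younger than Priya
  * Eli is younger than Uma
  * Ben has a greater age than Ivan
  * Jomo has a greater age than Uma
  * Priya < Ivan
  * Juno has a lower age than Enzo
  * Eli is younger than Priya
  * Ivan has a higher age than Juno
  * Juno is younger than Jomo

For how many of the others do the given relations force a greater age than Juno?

7

From Juno the given relations immediately reach Enzo, Ivan, Jomo.
From those, Uma, Priya, Ben, Gita — 7 in total.
Nothing else is reachable above Juno; 7 in all.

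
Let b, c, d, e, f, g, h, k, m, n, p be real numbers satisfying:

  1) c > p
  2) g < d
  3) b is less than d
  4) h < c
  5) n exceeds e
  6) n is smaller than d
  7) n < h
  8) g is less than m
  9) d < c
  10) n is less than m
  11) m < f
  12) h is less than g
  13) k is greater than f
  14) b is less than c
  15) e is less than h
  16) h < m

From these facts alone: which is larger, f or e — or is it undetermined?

f

Link the given pairs in sequence: e < n; n < h; h < g; g < m; m < f.
Together: e < n < h < g < m < f.
So f is larger.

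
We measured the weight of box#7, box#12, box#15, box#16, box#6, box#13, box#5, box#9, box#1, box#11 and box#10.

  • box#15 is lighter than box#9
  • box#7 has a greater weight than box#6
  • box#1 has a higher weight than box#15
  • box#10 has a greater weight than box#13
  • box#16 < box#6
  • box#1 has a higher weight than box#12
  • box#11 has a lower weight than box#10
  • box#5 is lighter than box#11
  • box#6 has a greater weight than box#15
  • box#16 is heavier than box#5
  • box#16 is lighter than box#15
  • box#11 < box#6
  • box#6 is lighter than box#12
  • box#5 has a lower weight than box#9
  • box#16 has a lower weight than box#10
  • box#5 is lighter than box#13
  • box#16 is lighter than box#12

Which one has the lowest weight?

box#11 is not least since box#5 < box#11; box#16 is not least since box#5 < box#16; box#15 is not least since box#16 < box#15; box#13 is not least since box#5 < box#13; box#6 is not least since box#11 < box#6; box#7 is not least since box#6 < box#7; box#10 is not least since box#16 < box#10; box#12 is not least since box#6 < box#12; box#9 is not least since box#5 < box#9; box#1 is not least since box#12 < box#1.
Only box#5 has nothing below it, so box#5 is the lowest weight.

box#5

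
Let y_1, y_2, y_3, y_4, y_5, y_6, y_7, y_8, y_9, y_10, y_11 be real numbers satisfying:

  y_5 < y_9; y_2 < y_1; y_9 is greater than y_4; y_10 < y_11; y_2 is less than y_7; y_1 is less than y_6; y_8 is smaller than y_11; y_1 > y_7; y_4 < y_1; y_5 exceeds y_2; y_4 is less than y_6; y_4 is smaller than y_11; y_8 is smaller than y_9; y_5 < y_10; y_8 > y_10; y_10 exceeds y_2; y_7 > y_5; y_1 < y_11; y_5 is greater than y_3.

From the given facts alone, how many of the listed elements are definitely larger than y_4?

4

The elements the relations force above y_4 are y_1, y_9, y_6, y_11 — no chain reaches any other.
That is 4.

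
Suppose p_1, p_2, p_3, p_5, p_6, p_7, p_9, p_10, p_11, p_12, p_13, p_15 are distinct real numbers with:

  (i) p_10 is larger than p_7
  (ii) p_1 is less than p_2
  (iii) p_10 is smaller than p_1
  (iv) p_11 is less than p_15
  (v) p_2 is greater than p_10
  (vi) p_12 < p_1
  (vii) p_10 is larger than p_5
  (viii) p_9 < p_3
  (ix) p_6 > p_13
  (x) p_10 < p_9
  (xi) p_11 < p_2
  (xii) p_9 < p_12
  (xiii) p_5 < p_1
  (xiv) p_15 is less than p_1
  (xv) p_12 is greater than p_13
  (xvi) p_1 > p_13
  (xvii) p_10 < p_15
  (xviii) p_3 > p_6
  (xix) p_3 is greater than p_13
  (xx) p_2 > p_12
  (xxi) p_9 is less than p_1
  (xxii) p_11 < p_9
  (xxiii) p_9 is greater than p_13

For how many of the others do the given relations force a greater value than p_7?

7

From p_7 the given relations immediately reach p_10.
From those, p_15, p_9, p_1, p_2 — 5 in total.
From those, p_12, p_3 — 7 in total.
Nothing else is reachable above p_7; 7 in all.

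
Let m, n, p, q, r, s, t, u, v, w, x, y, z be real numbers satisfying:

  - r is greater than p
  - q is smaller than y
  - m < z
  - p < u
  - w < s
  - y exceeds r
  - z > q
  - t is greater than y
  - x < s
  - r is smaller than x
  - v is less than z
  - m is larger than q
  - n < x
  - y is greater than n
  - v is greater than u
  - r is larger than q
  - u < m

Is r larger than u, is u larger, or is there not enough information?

Following every chain through r: above r we get y, x, t, s; below r we get q, p.
u is not reached, and no chain runs the other way from u to r.
So the given relations leave the order of r and u undetermined.

undetermined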